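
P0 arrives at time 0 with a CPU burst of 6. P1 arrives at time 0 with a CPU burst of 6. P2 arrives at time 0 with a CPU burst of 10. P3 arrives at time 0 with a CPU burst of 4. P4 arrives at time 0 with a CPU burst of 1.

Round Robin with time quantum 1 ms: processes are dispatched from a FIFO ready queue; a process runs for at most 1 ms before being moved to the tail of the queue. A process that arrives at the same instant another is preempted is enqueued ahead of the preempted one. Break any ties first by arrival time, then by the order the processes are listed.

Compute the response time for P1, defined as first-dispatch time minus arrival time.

Gantt: | P0 0-1 | P1 1-2 | P2 2-3 | P3 3-4 | P4 4-5 | P0 5-6 | P1 6-7 | P2 7-8 | P3 8-9 | P0 9-10 | P1 10-11 | P2 11-12 | P3 12-13 | P0 13-14 | P1 14-15 | P2 15-16 | P3 16-17 | P0 17-18 | P1 18-19 | P2 19-20 | P0 20-21 | P1 21-22 | P2 22-27 |
Completion: P0=21  P1=22  P2=27  P3=17  P4=5
Turnaround (C−A): P0=21  P1=22  P2=27  P3=17  P4=5
Response(P1) = first start − arrival = 1 − 0 = 1

1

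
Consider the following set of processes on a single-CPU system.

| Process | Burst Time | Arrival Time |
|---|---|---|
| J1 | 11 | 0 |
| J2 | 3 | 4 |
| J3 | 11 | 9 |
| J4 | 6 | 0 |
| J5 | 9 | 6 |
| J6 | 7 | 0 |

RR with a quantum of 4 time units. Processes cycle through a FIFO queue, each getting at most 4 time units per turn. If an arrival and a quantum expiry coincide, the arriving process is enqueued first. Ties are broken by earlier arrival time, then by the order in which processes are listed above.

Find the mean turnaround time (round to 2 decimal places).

Schedule: | J1 0-4 | J4 4-8 | J6 8-12 | J2 12-15 | J1 15-19 | J5 19-23 | J4 23-25 | J3 25-29 | J6 29-32 | J1 32-35 | J5 35-39 | J3 39-43 | J5 43-44 | J3 44-47 |
Completion: J1=35  J2=15  J3=47  J4=25  J5=44  J6=32
Turnaround (C−A): J1=35  J2=11  J3=38  J4=25  J5=38  J6=32
Turnaround times: J1=35, J2=11, J3=38, J4=25, J5=38, J6=32
Average turnaround = (35+11+38+25+38+32) / 6 = 179/6 = 29.83

29.83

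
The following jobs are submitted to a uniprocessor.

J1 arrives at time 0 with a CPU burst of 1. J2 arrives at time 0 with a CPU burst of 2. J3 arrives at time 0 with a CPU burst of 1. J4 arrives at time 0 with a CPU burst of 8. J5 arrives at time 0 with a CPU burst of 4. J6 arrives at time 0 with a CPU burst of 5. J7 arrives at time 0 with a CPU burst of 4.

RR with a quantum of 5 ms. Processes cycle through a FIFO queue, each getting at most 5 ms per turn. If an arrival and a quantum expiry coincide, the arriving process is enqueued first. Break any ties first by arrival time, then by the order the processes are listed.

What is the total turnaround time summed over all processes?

86

Schedule: | J1 0-1 | J2 1-3 | J3 3-4 | J4 4-9 | J5 9-13 | J6 13-18 | J7 18-22 | J4 22-25 |
Completion: J1=1  J2=3  J3=4  J4=25  J5=13  J6=18  J7=22
Turnaround = completion − arrival: J1=1, J2=3, J3=4, J4=25, J5=13, J6=18, J7=22
Total turnaround = 1 + 3 + 4 + 25 + 13 + 18 + 22 = 86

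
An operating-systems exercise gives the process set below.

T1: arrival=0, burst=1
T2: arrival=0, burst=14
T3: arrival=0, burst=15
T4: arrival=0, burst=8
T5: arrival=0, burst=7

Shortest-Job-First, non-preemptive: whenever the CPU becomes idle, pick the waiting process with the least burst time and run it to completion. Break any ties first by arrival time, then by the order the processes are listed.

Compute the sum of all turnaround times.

100

Gantt: | T1 0-1 | T5 1-8 | T4 8-16 | T2 16-30 | T3 30-45 |
Completion: T1=1  T2=30  T3=45  T4=16  T5=8
Turnaround (C−A): T1=1  T2=30  T3=45  T4=16  T5=8
Turnaround = completion − arrival: T1=1, T2=30, T3=45, T4=16, T5=8
Total turnaround = 1 + 30 + 45 + 16 + 8 = 100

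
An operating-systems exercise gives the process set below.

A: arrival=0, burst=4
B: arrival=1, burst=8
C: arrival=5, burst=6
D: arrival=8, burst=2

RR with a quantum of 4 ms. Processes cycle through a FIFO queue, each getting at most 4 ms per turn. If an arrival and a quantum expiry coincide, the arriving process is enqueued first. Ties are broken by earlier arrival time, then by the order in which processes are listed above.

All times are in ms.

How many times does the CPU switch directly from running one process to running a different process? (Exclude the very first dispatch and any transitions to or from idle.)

5

Schedule: | A 0-4 | B 4-8 | C 8-12 | D 12-14 | B 14-18 | C 18-20 |
Completion: A=4  B=18  C=20  D=14
Turnaround (C−A): A=4  B=17  C=15  D=6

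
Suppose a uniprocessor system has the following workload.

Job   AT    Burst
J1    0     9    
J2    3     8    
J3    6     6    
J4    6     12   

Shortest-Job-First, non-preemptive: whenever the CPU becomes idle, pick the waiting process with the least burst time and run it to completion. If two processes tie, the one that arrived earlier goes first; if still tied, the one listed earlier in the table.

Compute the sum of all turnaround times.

Schedule: | J1 0-9 | J3 9-15 | J2 15-23 | J4 23-35 |
Completion: J1=9  J2=23  J3=15  J4=35
Turnaround (C−A): J1=9  J2=20  J3=9  J4=29
Turnaround = completion − arrival: J1=9, J2=20, J3=9, J4=29
Total turnaround = 9 + 20 + 9 + 29 = 67

67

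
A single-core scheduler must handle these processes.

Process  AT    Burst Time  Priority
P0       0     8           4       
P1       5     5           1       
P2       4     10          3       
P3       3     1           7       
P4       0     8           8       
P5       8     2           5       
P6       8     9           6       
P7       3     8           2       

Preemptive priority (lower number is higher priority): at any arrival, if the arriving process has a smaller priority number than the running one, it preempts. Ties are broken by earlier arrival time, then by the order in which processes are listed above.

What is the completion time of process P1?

Timeline: | P0 0-3 | P7 3-5 | P1 5-10 | P7 10-16 | P2 16-26 | P0 26-31 | P5 31-33 | P6 33-42 | P3 42-43 | P4 43-51 |
Completion: P0=31  P1=10  P2=26  P3=43  P4=51  P5=33  P6=42  P7=16
Turnaround (C−A): P0=31  P1=5  P2=22  P3=40  P4=51  P5=25  P6=34  P7=13

10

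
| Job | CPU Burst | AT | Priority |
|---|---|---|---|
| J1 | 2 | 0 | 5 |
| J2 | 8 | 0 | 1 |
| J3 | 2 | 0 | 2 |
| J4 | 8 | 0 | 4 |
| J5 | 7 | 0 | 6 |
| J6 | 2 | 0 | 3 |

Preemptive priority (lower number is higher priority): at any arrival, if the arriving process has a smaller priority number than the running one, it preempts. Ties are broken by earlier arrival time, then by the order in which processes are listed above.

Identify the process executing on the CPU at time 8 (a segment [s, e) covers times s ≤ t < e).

J3

Timeline: | J2 0-8 | J3 8-10 | J6 10-12 | J4 12-20 | J1 20-22 | J5 22-29 |
Completion: J1=22  J2=8  J3=10  J4=20  J5=29  J6=12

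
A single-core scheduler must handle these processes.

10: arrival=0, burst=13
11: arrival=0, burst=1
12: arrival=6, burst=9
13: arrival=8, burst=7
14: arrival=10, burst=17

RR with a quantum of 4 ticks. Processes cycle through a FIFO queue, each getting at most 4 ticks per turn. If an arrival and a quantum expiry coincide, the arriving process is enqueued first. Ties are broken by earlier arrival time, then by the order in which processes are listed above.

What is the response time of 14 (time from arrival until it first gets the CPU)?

11

Schedule: | 10 0-4 | 11 4-5 | 10 5-9 | 12 9-13 | 13 13-17 | 10 17-21 | 14 21-25 | 12 25-29 | 13 29-32 | 10 32-33 | 14 33-37 | 12 37-38 | 14 38-47 |
Completion: 10=33  11=5  12=38  13=32  14=47
Turnaround (C−A): 10=33  11=5  12=32  13=24  14=37
Response(14) = first start − arrival = 21 − 10 = 11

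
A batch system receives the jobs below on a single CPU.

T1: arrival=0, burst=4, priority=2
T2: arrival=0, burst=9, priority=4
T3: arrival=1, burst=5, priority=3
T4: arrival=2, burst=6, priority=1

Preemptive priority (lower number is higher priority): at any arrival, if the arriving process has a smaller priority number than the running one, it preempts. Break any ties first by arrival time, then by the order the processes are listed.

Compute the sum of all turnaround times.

54

Schedule: | T1 0-2 | T4 2-8 | T1 8-10 | T3 10-15 | T2 15-24 |
Completion: T1=10  T2=24  T3=15  T4=8
Turnaround (C−A): T1=10  T2=24  T3=14  T4=6
Turnaround = completion − arrival: T1=10, T2=24, T3=14, T4=6
Total turnaround = 10 + 24 + 14 + 6 = 54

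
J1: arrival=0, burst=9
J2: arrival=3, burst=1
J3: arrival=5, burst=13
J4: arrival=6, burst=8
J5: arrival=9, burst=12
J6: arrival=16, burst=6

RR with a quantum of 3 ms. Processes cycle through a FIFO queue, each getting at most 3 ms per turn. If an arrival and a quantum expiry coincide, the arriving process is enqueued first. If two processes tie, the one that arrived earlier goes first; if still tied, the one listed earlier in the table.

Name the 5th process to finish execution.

Schedule: | J1 0-3 | J2 3-4 | J1 4-7 | J3 7-10 | J4 10-13 | J1 13-16 | J5 16-19 | J3 19-22 | J4 22-25 | J6 25-28 | J5 28-31 | J3 31-34 | J4 34-36 | J6 36-39 | J5 39-42 | J3 42-45 | J5 45-48 | J3 48-49 |
Completion: J1=16  J2=4  J3=49  J4=36  J5=48  J6=39
Turnaround (C−A): J1=16  J2=1  J3=44  J4=30  J5=39  J6=23
Finish order: J2 → J1 → J4 → J6 → J5 → J3

J5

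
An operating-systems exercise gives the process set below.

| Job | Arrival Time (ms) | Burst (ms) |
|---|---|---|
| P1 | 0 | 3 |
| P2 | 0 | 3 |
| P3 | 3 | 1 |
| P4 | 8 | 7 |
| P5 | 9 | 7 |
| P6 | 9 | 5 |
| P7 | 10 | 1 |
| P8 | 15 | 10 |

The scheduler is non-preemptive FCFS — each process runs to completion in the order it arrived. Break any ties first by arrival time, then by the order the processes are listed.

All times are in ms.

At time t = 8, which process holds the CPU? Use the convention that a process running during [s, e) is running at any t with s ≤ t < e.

Timeline: | P1 0-3 | P2 3-6 | P3 6-7 | idle 7-8 | P4 8-15 | P5 15-22 | P6 22-27 | P7 27-28 | P8 28-38 |
Completion: P1=3  P2=6  P3=7  P4=15  P5=22  P6=27  P7=28  P8=38

P4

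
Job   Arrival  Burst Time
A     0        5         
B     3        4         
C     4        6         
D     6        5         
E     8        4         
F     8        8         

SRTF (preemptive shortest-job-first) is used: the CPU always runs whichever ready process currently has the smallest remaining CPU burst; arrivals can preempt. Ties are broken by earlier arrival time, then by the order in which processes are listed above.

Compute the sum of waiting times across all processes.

Schedule: | A 0-5 | B 5-9 | E 9-13 | D 13-18 | C 18-24 | F 24-32 |
Completion: A=5  B=9  C=24  D=18  E=13  F=32
Turnaround (C−A): A=5  B=6  C=20  D=12  E=5  F=24
Waiting = turnaround − burst: A=0, B=2, C=14, D=7, E=1, F=16
Total waiting = 0 + 2 + 14 + 7 + 1 + 16 = 40

40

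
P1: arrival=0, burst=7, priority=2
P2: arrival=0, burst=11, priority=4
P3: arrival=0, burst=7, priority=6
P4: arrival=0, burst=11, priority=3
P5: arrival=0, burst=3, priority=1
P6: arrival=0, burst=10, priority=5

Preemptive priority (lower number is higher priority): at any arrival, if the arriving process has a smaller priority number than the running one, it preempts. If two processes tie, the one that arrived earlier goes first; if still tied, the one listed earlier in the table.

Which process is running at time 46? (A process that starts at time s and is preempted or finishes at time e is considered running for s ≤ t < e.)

Schedule: | P5 0-3 | P1 3-10 | P4 10-21 | P2 21-32 | P6 32-42 | P3 42-49 |
Completion: P1=10  P2=32  P3=49  P4=21  P5=3  P6=42

P3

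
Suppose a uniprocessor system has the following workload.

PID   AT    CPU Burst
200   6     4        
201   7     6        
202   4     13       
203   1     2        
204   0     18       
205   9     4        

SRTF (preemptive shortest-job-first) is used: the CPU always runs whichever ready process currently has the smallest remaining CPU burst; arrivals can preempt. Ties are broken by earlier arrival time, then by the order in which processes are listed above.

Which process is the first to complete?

Schedule: | 204 0-1 | 203 1-3 | 204 3-4 | 202 4-6 | 200 6-10 | 205 10-14 | 201 14-20 | 202 20-31 | 204 31-47 |
Completion: 200=10  201=20  202=31  203=3  204=47  205=14
Turnaround (C−A): 200=4  201=13  202=27  203=2  204=47  205=5
Finish order: 203 → 200 → 205 → 201 → 202 → 204

203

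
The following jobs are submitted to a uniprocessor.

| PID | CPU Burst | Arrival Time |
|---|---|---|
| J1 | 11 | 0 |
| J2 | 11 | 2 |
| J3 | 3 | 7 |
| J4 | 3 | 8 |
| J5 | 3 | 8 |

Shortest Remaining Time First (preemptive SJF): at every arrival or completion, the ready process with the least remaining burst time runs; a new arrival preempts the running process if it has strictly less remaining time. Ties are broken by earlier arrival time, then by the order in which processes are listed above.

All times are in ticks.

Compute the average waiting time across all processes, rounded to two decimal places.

Schedule: | J1 0-7 | J3 7-10 | J4 10-13 | J5 13-16 | J1 16-20 | J2 20-31 |
Completion: J1=20  J2=31  J3=10  J4=13  J5=16
Turnaround (C−A): J1=20  J2=29  J3=3  J4=5  J5=8
Waiting times: J1=9, J2=18, J3=0, J4=2, J5=5
Average waiting = (9+18+0+2+5) / 5 = 34/5 = 6.80

6.80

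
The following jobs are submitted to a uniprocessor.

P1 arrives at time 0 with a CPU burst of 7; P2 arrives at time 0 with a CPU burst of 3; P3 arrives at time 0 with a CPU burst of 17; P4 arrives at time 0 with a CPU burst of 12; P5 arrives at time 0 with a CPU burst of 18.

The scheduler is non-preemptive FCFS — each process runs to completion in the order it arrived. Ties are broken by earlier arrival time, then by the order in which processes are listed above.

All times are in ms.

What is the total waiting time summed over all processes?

83

Timeline: | P1 0-7 | P2 7-10 | P3 10-27 | P4 27-39 | P5 39-57 |
Completion: P1=7  P2=10  P3=27  P4=39  P5=57
Waiting = turnaround − burst: P1=0, P2=7, P3=10, P4=27, P5=39
Total waiting = 0 + 7 + 10 + 27 + 39 = 83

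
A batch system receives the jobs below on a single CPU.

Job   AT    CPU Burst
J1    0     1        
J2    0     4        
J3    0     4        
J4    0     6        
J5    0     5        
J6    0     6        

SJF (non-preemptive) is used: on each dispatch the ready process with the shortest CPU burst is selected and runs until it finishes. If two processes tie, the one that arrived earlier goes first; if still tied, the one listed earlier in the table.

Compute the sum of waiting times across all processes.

49

Timeline: | J1 0-1 | J2 1-5 | J3 5-9 | J5 9-14 | J4 14-20 | J6 20-26 |
Completion: J1=1  J2=5  J3=9  J4=20  J5=14  J6=26
Waiting = turnaround − burst: J1=0, J2=1, J3=5, J4=14, J5=9, J6=20
Total waiting = 0 + 1 + 5 + 14 + 9 + 20 = 49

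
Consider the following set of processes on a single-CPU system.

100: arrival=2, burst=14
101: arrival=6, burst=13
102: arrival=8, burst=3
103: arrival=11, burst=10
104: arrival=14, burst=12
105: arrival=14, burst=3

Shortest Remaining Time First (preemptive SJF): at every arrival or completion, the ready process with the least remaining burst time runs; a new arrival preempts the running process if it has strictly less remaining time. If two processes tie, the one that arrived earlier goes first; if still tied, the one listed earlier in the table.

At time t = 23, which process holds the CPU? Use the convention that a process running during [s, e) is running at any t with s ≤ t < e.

Schedule: | idle 0-2 | 100 2-8 | 102 8-11 | 100 11-14 | 105 14-17 | 100 17-22 | 103 22-32 | 104 32-44 | 101 44-57 |
Completion: 100=22  101=57  102=11  103=32  104=44  105=17
Turnaround (C−A): 100=20  101=51  102=3  103=21  104=30  105=3

103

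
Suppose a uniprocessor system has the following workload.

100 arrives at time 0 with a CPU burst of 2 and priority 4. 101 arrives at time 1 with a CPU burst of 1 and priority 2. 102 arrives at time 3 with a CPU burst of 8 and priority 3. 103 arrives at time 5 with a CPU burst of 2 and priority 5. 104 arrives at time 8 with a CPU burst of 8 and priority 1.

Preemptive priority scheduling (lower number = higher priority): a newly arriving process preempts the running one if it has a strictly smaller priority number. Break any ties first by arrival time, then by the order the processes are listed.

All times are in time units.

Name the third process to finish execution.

104

Schedule: | 100 0-1 | 101 1-2 | 100 2-3 | 102 3-8 | 104 8-16 | 102 16-19 | 103 19-21 |
Completion: 100=3  101=2  102=19  103=21  104=16
Turnaround (C−A): 100=3  101=1  102=16  103=16  104=8
Finish order: 101 → 100 → 104 → 102 → 103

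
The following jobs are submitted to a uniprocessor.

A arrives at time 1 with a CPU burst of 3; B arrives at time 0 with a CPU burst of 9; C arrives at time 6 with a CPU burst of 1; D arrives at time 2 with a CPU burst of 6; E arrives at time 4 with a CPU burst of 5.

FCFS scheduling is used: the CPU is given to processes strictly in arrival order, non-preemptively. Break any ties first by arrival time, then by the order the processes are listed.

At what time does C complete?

24

Schedule: | B 0-9 | A 9-12 | D 12-18 | E 18-23 | C 23-24 |
Completion: A=12  B=9  C=24  D=18  E=23
Turnaround (C−A): A=11  B=9  C=18  D=16  E=19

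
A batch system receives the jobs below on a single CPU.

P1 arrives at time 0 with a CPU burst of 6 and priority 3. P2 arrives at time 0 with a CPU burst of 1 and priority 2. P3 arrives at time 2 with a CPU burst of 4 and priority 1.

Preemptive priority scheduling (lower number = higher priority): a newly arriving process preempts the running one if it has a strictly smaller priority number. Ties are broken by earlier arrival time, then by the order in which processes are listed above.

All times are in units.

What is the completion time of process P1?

Schedule: | P2 0-1 | P1 1-2 | P3 2-6 | P1 6-11 |
Completion: P1=11  P2=1  P3=6
Turnaround (C−A): P1=11  P2=1  P3=4

11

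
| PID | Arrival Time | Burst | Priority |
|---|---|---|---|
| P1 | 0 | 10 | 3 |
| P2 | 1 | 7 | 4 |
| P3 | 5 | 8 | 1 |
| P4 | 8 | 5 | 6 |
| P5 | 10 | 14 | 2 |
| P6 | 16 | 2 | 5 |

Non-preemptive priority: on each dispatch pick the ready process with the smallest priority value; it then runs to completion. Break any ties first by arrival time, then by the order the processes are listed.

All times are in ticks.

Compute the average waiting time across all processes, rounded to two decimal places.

Gantt: | P1 0-10 | P3 10-18 | P5 18-32 | P2 32-39 | P6 39-41 | P4 41-46 |
Completion: P1=10  P2=39  P3=18  P4=46  P5=32  P6=41
Waiting times: P1=0, P2=31, P3=5, P4=33, P5=8, P6=23
Average waiting = (0+31+5+33+8+23) / 6 = 100/6 = 16.67

16.67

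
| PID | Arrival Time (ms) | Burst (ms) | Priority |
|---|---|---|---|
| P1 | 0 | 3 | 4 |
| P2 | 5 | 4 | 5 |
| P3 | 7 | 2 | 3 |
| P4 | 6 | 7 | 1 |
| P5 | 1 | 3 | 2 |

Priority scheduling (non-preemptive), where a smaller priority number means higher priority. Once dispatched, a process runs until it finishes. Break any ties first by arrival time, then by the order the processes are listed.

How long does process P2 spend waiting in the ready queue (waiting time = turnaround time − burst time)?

10

Gantt: | P1 0-3 | P5 3-6 | P4 6-13 | P3 13-15 | P2 15-19 |
Completion: P1=3  P2=19  P3=15  P4=13  P5=6
Turnaround (C−A): P1=3  P2=14  P3=8  P4=7  P5=5
Waiting(P2) = turnaround − burst = 14 − 4 = 10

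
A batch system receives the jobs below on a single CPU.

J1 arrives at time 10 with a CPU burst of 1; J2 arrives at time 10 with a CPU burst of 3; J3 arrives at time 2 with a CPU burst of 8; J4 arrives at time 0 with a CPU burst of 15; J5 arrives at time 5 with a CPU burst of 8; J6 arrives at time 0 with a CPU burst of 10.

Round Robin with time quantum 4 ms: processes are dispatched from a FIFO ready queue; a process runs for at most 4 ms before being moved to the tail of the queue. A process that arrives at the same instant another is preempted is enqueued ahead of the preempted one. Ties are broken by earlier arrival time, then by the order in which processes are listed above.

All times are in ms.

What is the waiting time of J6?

Gantt: | J4 0-4 | J6 4-8 | J3 8-12 | J4 12-16 | J5 16-20 | J6 20-24 | J1 24-25 | J2 25-28 | J3 28-32 | J4 32-36 | J5 36-40 | J6 40-42 | J4 42-45 |
Completion: J1=25  J2=28  J3=32  J4=45  J5=40  J6=42
Turnaround (C−A): J1=15  J2=18  J3=30  J4=45  J5=35  J6=42
Waiting(J6) = turnaround − burst = 42 − 10 = 32

32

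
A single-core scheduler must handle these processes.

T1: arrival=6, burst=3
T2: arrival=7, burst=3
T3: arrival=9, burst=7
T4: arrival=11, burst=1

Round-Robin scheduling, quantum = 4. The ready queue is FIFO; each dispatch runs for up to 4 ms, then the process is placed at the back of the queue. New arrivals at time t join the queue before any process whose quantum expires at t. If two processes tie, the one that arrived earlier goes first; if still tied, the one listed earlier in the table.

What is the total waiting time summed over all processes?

11

Timeline: | idle 0-6 | T1 6-9 | T2 9-12 | T3 12-16 | T4 16-17 | T3 17-20 |
Completion: T1=9  T2=12  T3=20  T4=17
Turnaround (C−A): T1=3  T2=5  T3=11  T4=6
Waiting = turnaround − burst: T1=0, T2=2, T3=4, T4=5
Total waiting = 0 + 2 + 4 + 5 = 11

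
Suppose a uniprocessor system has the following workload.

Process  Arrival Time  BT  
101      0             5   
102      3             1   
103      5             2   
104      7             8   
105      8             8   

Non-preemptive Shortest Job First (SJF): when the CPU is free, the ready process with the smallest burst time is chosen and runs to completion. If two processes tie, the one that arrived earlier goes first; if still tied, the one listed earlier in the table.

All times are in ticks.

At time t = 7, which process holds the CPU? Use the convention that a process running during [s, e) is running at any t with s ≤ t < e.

103

Schedule: | 101 0-5 | 102 5-6 | 103 6-8 | 104 8-16 | 105 16-24 |
Completion: 101=5  102=6  103=8  104=16  105=24
Turnaround (C−A): 101=5  102=3  103=3  104=9  105=16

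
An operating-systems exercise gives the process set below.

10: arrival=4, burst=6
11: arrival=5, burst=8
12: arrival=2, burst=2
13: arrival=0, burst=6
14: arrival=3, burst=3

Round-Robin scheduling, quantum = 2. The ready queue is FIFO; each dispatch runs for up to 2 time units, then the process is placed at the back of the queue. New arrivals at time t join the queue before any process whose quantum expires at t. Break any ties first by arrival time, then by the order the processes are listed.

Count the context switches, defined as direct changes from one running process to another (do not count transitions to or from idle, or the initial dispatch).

Gantt: | 13 0-2 | 12 2-4 | 13 4-6 | 14 6-8 | 10 8-10 | 11 10-12 | 13 12-14 | 14 14-15 | 10 15-17 | 11 17-19 | 10 19-21 | 11 21-25 |
Completion: 10=21  11=25  12=4  13=14  14=15
Turnaround (C−A): 10=17  11=20  12=2  13=14  14=12

11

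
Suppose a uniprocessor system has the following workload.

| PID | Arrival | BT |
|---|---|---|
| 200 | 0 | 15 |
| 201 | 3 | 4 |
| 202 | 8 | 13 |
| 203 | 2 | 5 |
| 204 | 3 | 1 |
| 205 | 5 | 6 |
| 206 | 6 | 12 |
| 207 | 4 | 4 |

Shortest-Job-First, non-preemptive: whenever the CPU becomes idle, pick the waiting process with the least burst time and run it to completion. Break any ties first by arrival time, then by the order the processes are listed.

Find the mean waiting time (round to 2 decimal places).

19.38

Gantt: | 200 0-15 | 204 15-16 | 201 16-20 | 207 20-24 | 203 24-29 | 205 29-35 | 206 35-47 | 202 47-60 |
Completion: 200=15  201=20  202=60  203=29  204=16  205=35  206=47  207=24
Turnaround (C−A): 200=15  201=17  202=52  203=27  204=13  205=30  206=41  207=20
Waiting times: 200=0, 201=13, 202=39, 203=22, 204=12, 205=24, 206=29, 207=16
Average waiting = (0+13+39+22+12+24+29+16) / 8 = 155/8 = 19.38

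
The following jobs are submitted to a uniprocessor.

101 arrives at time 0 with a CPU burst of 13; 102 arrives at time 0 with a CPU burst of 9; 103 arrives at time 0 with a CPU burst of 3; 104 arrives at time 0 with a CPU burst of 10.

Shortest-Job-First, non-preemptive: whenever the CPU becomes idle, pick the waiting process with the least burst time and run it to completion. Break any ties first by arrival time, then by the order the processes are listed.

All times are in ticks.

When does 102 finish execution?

12

Schedule: | 103 0-3 | 102 3-12 | 104 12-22 | 101 22-35 |
Completion: 101=35  102=12  103=3  104=22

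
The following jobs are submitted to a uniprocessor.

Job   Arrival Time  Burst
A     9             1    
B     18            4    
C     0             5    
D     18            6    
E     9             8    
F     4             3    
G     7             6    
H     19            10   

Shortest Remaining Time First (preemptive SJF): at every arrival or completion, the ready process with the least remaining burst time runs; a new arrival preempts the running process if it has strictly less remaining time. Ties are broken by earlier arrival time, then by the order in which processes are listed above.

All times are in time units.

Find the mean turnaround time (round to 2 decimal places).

Timeline: | C 0-5 | F 5-8 | G 8-9 | A 9-10 | G 10-15 | E 15-18 | B 18-22 | E 22-27 | D 27-33 | H 33-43 |
Completion: A=10  B=22  C=5  D=33  E=27  F=8  G=15  H=43
Turnaround times: A=1, B=4, C=5, D=15, E=18, F=4, G=8, H=24
Average turnaround = (1+4+5+15+18+4+8+24) / 8 = 79/8 = 9.88

9.88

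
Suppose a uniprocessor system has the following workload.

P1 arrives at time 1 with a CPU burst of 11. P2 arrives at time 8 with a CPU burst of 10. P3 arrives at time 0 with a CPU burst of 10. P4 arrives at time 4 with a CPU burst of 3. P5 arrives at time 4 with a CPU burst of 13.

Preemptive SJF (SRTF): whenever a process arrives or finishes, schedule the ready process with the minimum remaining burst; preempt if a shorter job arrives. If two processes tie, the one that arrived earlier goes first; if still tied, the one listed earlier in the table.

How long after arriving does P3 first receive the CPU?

Gantt: | P3 0-4 | P4 4-7 | P3 7-13 | P2 13-23 | P1 23-34 | P5 34-47 |
Completion: P1=34  P2=23  P3=13  P4=7  P5=47
Response(P3) = first start − arrival = 0 − 0 = 0

0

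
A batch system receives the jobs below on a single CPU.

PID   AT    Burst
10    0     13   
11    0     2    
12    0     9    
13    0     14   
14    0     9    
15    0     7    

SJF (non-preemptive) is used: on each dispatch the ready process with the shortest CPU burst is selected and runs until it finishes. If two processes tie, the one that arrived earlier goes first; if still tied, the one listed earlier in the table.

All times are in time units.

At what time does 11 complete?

Timeline: | 11 0-2 | 15 2-9 | 12 9-18 | 14 18-27 | 10 27-40 | 13 40-54 |
Completion: 10=40  11=2  12=18  13=54  14=27  15=9
Turnaround (C−A): 10=40  11=2  12=18  13=54  14=27  15=9

2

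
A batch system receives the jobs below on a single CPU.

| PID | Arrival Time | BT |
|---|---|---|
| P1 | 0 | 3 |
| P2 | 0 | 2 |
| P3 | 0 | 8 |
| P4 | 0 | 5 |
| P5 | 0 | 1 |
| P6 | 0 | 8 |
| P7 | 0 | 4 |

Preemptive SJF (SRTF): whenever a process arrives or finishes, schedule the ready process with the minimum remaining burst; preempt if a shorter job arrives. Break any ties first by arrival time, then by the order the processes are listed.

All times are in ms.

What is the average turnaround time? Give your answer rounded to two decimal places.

12.71

Schedule: | P5 0-1 | P2 1-3 | P1 3-6 | P7 6-10 | P4 10-15 | P3 15-23 | P6 23-31 |
Completion: P1=6  P2=3  P3=23  P4=15  P5=1  P6=31  P7=10
Turnaround (C−A): P1=6  P2=3  P3=23  P4=15  P5=1  P6=31  P7=10
Turnaround times: P1=6, P2=3, P3=23, P4=15, P5=1, P6=31, P7=10
Average turnaround = (6+3+23+15+1+31+10) / 7 = 89/7 = 12.71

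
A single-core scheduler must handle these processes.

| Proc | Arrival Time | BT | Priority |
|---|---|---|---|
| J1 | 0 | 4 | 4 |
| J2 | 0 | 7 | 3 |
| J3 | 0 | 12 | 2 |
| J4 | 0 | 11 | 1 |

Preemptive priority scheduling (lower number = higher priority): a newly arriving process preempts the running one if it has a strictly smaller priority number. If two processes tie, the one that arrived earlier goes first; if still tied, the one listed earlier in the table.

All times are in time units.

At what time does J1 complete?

34

Schedule: | J4 0-11 | J3 11-23 | J2 23-30 | J1 30-34 |
Completion: J1=34  J2=30  J3=23  J4=11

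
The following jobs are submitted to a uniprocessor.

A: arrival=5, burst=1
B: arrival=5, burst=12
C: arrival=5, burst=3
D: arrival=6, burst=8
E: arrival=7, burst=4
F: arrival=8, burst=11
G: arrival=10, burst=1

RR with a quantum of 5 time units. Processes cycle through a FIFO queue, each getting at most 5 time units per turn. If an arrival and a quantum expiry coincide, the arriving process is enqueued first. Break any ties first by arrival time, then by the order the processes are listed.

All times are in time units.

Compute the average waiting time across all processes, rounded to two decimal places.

Gantt: | idle 0-5 | A 5-6 | B 6-11 | C 11-14 | D 14-19 | E 19-23 | F 23-28 | G 28-29 | B 29-34 | D 34-37 | F 37-42 | B 42-44 | F 44-45 |
Completion: A=6  B=44  C=14  D=37  E=23  F=45  G=29
Waiting times: A=0, B=27, C=6, D=23, E=12, F=26, G=18
Average waiting = (0+27+6+23+12+26+18) / 7 = 112/7 = 16.00

16.00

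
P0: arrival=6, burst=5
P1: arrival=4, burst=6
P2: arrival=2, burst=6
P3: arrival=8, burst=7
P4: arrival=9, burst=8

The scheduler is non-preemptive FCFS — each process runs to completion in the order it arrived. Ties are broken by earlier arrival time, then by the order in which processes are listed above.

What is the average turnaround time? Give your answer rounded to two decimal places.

Gantt: | idle 0-2 | P2 2-8 | P1 8-14 | P0 14-19 | P3 19-26 | P4 26-34 |
Completion: P0=19  P1=14  P2=8  P3=26  P4=34
Turnaround (C−A): P0=13  P1=10  P2=6  P3=18  P4=25
Turnaround times: P0=13, P1=10, P2=6, P3=18, P4=25
Average turnaround = (13+10+6+18+25) / 5 = 72/5 = 14.40

14.40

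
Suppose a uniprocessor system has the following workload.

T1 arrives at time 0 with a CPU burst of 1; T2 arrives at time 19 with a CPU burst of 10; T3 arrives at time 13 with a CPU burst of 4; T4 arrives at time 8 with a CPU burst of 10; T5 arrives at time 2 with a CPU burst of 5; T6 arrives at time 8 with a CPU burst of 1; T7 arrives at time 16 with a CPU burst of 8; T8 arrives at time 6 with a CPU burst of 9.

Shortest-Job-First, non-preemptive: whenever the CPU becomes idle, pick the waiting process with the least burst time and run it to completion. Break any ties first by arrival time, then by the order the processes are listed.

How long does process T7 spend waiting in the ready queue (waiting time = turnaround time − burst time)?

Schedule: | T1 0-1 | idle 1-2 | T5 2-7 | T8 7-16 | T6 16-17 | T3 17-21 | T7 21-29 | T4 29-39 | T2 39-49 |
Completion: T1=1  T2=49  T3=21  T4=39  T5=7  T6=17  T7=29  T8=16
Turnaround (C−A): T1=1  T2=30  T3=8  T4=31  T5=5  T6=9  T7=13  T8=10
Waiting(T7) = turnaround − burst = 13 − 8 = 5

5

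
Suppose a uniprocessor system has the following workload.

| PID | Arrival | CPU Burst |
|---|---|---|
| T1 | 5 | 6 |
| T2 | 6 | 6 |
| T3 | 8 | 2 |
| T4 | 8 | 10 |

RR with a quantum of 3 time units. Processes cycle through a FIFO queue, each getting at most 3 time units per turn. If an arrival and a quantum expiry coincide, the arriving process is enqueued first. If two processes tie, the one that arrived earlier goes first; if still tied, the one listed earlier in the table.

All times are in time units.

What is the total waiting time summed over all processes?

32

Schedule: | idle 0-5 | T1 5-8 | T2 8-11 | T3 11-13 | T4 13-16 | T1 16-19 | T2 19-22 | T4 22-29 |
Completion: T1=19  T2=22  T3=13  T4=29
Waiting = turnaround − burst: T1=8, T2=10, T3=3, T4=11
Total waiting = 8 + 10 + 3 + 11 = 32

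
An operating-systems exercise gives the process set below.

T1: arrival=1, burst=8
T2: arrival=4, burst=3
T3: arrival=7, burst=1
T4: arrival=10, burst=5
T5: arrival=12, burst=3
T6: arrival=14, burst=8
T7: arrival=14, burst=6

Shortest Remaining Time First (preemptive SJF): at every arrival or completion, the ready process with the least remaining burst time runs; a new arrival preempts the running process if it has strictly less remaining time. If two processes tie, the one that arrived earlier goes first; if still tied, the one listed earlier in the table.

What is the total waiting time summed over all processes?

31

Schedule: | idle 0-1 | T1 1-4 | T2 4-7 | T3 7-8 | T1 8-13 | T5 13-16 | T4 16-21 | T7 21-27 | T6 27-35 |
Completion: T1=13  T2=7  T3=8  T4=21  T5=16  T6=35  T7=27
Waiting = turnaround − burst: T1=4, T2=0, T3=0, T4=6, T5=1, T6=13, T7=7
Total waiting = 4 + 0 + 0 + 6 + 1 + 13 + 7 = 31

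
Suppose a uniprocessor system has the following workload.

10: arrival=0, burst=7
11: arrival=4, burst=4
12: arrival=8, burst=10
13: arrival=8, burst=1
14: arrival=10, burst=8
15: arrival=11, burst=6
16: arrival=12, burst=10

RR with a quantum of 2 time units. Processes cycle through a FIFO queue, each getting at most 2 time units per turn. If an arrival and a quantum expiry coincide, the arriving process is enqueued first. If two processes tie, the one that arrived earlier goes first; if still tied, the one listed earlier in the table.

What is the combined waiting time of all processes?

Gantt: | 10 0-4 | 11 4-6 | 10 6-8 | 11 8-10 | 12 10-12 | 13 12-13 | 10 13-14 | 14 14-16 | 15 16-18 | 16 18-20 | 12 20-22 | 14 22-24 | 15 24-26 | 16 26-28 | 12 28-30 | 14 30-32 | 15 32-34 | 16 34-36 | 12 36-38 | 14 38-40 | 16 40-42 | 12 42-44 | 16 44-46 |
Completion: 10=14  11=10  12=44  13=13  14=40  15=34  16=46
Waiting = turnaround − burst: 10=7, 11=2, 12=26, 13=4, 14=22, 15=17, 16=24
Total waiting = 7 + 2 + 26 + 4 + 22 + 17 + 24 = 102

102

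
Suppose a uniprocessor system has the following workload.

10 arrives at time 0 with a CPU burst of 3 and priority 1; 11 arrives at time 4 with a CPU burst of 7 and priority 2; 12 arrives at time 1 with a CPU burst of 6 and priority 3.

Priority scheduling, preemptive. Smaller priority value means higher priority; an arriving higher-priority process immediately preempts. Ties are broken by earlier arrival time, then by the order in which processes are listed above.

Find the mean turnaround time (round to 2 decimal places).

Timeline: | 10 0-3 | 12 3-4 | 11 4-11 | 12 11-16 |
Completion: 10=3  11=11  12=16
Turnaround (C−A): 10=3  11=7  12=15
Turnaround times: 10=3, 11=7, 12=15
Average turnaround = (3+7+15) / 3 = 25/3 = 8.33

8.33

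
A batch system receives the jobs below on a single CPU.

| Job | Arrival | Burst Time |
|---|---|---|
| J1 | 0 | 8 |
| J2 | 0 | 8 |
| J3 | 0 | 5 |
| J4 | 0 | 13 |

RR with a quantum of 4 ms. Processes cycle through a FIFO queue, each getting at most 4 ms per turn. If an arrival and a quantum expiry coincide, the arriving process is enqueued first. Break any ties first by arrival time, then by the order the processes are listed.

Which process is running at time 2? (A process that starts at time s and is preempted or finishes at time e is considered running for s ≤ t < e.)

Timeline: | J1 0-4 | J2 4-8 | J3 8-12 | J4 12-16 | J1 16-20 | J2 20-24 | J3 24-25 | J4 25-34 |
Completion: J1=20  J2=24  J3=25  J4=34
Turnaround (C−A): J1=20  J2=24  J3=25  J4=34

J1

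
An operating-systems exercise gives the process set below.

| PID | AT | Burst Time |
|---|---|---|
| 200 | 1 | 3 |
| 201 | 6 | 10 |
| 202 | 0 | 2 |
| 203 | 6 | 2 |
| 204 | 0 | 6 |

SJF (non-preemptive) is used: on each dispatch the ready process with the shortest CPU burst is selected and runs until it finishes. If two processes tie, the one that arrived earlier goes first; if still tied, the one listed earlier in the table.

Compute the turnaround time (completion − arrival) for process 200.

Schedule: | 202 0-2 | 200 2-5 | 204 5-11 | 203 11-13 | 201 13-23 |
Completion: 200=5  201=23  202=2  203=13  204=11
Turnaround(200) = completion − arrival = 5 − 1 = 4

4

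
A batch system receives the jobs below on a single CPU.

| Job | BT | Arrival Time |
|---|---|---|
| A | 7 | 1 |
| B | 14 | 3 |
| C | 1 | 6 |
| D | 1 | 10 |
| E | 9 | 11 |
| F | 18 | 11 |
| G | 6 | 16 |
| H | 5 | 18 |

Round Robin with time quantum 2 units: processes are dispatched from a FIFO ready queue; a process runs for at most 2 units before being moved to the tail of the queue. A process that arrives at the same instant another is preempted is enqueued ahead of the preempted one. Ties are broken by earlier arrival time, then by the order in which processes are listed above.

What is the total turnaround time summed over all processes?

225

Timeline: | idle 0-1 | A 1-3 | B 3-5 | A 5-7 | B 7-9 | C 9-10 | A 10-12 | B 12-14 | D 14-15 | E 15-17 | F 17-19 | A 19-20 | B 20-22 | G 22-24 | E 24-26 | H 26-28 | F 28-30 | B 30-32 | G 32-34 | E 34-36 | H 36-38 | F 38-40 | B 40-42 | G 42-44 | E 44-46 | H 46-47 | F 47-49 | B 49-51 | E 51-52 | F 52-62 |
Completion: A=20  B=51  C=10  D=15  E=52  F=62  G=44  H=47
Turnaround = completion − arrival: A=19, B=48, C=4, D=5, E=41, F=51, G=28, H=29
Total turnaround = 19 + 48 + 4 + 5 + 41 + 51 + 28 + 29 = 225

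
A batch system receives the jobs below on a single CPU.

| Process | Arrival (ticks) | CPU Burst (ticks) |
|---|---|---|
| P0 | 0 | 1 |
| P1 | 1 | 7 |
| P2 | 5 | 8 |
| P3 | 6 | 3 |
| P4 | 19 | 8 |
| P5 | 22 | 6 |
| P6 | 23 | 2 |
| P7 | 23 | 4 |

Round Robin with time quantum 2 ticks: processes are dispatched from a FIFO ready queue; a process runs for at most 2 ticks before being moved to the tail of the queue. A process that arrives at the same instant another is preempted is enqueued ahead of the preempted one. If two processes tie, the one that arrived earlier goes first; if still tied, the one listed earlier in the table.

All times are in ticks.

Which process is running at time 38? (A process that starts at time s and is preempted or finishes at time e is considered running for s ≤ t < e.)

Schedule: | P0 0-1 | P1 1-5 | P2 5-7 | P1 7-9 | P3 9-11 | P2 11-13 | P1 13-14 | P3 14-15 | P2 15-19 | P4 19-23 | P5 23-25 | P6 25-27 | P7 27-29 | P4 29-31 | P5 31-33 | P7 33-35 | P4 35-37 | P5 37-39 |
Completion: P0=1  P1=14  P2=19  P3=15  P4=37  P5=39  P6=27  P7=35
Turnaround (C−A): P0=1  P1=13  P2=14  P3=9  P4=18  P5=17  P6=4  P7=12

P5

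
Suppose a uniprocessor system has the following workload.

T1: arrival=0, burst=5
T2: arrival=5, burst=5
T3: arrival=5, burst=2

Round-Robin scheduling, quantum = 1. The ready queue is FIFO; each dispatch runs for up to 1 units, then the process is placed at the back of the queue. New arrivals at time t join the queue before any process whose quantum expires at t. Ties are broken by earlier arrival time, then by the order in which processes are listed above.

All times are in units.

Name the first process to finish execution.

Timeline: | T1 0-5 | T2 5-6 | T3 6-7 | T2 7-8 | T3 8-9 | T2 9-12 |
Completion: T1=5  T2=12  T3=9
Turnaround (C−A): T1=5  T2=7  T3=4
Finish order: T1 → T3 → T2

T1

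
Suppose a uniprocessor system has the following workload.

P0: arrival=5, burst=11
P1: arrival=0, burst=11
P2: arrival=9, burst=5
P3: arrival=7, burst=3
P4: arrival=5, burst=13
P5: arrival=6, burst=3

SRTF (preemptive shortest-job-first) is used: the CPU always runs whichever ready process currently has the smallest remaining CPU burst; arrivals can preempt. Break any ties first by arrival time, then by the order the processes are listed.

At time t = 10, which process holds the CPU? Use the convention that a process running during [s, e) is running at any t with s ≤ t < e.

P3

Schedule: | P1 0-6 | P5 6-9 | P3 9-12 | P1 12-17 | P2 17-22 | P0 22-33 | P4 33-46 |
Completion: P0=33  P1=17  P2=22  P3=12  P4=46  P5=9
Turnaround (C−A): P0=28  P1=17  P2=13  P3=5  P4=41  P5=3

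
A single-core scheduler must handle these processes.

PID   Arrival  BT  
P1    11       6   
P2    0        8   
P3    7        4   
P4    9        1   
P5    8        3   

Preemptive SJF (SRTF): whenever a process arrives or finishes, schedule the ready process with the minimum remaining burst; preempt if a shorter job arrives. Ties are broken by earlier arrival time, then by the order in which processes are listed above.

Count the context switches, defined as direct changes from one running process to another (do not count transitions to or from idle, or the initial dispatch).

Schedule: | P2 0-8 | P5 8-9 | P4 9-10 | P5 10-12 | P3 12-16 | P1 16-22 |
Completion: P1=22  P2=8  P3=16  P4=10  P5=12
Turnaround (C−A): P1=11  P2=8  P3=9  P4=1  P5=4

5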